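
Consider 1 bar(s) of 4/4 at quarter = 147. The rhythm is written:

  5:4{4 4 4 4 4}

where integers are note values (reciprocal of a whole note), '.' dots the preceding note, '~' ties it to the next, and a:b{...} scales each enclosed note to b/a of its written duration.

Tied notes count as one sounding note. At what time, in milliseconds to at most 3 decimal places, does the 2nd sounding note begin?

1. 0.0ms @ 0 + 326.531ms (4/5)
2. 326.531ms @ 4/5 + 326.531ms (4/5)
3. 653.061ms @ 8/5 + 326.531ms (4/5)
4. 979.592ms @ 12/5 + 326.531ms (4/5)
5. 1306.122ms @ 16/5 + 326.531ms (4/5)

note 2 onset = 4/5b = 326.531ms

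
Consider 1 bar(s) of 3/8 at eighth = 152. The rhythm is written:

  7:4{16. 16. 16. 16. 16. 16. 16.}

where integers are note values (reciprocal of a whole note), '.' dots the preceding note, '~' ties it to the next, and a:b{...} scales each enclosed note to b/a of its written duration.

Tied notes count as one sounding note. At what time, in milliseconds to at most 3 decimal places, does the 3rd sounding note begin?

1. 0.0ms @ 0 + 169.173ms (3/7)
2. 169.173ms @ 3/7 + 169.173ms (3/7)
3. 338.346ms @ 6/7 + 169.173ms (3/7)
4. 507.519ms @ 9/7 + 169.173ms (3/7)
5. 676.692ms @ 12/7 + 169.173ms (3/7)
6. 845.865ms @ 15/7 + 169.173ms (3/7)
7. 1015.038ms @ 18/7 + 169.173ms (3/7)

note 3 onset = 6/7b = 338.346ms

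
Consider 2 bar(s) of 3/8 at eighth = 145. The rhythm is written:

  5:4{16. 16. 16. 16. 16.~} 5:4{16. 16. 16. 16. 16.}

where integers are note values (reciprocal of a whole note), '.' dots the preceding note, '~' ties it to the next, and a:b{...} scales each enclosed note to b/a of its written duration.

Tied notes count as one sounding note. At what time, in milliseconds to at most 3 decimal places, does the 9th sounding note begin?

note 9 onset = 27/5b = 2234.483ms

1. 0.0ms @ 0 + 248.276ms (3/5)
2. 248.276ms @ 3/5 + 248.276ms (3/5)
3. 496.552ms @ 6/5 + 248.276ms (3/5)
4. 744.828ms @ 9/5 + 248.276ms (3/5)
5. 993.103ms @ 12/5 + 496.552ms (6/5)
6. 1489.655ms @ 18/5 + 248.276ms (3/5)
7. 1737.931ms @ 21/5 + 248.276ms (3/5)
8. 1986.207ms @ 24/5 + 248.276ms (3/5)
9. 2234.483ms @ 27/5 + 248.276ms (3/5)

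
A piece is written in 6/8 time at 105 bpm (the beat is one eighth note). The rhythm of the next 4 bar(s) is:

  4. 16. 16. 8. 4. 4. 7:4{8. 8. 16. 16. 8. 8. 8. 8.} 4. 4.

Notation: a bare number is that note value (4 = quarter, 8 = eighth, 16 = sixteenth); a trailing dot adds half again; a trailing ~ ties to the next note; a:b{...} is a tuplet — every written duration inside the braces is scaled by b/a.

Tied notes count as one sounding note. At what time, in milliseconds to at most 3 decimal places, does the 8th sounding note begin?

note 8 onset = 90/7b = 7346.939ms

1. 0.0ms @ 0 + 1714.286ms (3)
2. 1714.286ms @ 3 + 428.571ms (3/4)
3. 2142.857ms @ 15/4 + 428.571ms (3/4)
4. 2571.429ms @ 9/2 + 857.143ms (3/2)
5. 3428.571ms @ 6 + 1714.286ms (3)
6. 5142.857ms @ 9 + 1714.286ms (3)
7. 6857.143ms @ 12 + 489.796ms (6/7)
8. 7346.939ms @ 90/7 + 489.796ms (6/7)
9. 7836.735ms @ 96/7 + 244.898ms (3/7)
10. 8081.633ms @ 99/7 + 244.898ms (3/7)
11. 8326.531ms @ 102/7 + 489.796ms (6/7)
12. 8816.327ms @ 108/7 + 489.796ms (6/7)
13. 9306.122ms @ 114/7 + 489.796ms (6/7)
14. 9795.918ms @ 120/7 + 489.796ms (6/7)
15. 10285.714ms @ 18 + 1714.286ms (3)
16. 12000.0ms @ 21 + 1714.286ms (3)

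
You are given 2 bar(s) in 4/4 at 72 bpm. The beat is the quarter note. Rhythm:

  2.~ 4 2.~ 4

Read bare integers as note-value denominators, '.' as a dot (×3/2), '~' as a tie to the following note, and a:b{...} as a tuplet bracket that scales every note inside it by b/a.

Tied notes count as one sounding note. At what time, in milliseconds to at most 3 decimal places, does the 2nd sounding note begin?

note 2 onset = 4b = 3333.333ms

1. 0.0ms @ 0 + 3333.333ms (4)
2. 3333.333ms @ 4 + 3333.333ms (4)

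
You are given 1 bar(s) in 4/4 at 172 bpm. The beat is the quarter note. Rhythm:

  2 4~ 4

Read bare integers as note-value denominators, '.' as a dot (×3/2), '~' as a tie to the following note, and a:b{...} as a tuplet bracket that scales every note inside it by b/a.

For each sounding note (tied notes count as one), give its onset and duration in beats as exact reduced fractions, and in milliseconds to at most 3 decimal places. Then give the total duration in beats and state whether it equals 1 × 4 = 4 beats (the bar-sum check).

1) 0.0ms=0b +697.674ms=2b
2) 697.674ms=2b +697.674ms=2b
Σ=4b of 4 (172bpm 4/4) — PASS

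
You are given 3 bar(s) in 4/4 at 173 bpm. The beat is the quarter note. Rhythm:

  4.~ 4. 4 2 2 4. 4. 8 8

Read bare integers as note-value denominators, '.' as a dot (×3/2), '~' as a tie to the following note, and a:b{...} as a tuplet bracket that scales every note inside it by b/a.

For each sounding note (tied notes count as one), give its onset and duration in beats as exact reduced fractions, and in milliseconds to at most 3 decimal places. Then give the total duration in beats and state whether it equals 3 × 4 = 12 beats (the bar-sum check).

1) 0.0ms=0b +1040.462ms=3b
2) 1040.462ms=3b +346.821ms=1b
3) 1387.283ms=4b +693.642ms=2b
4) 2080.925ms=6b +693.642ms=2b
5) 2774.566ms=8b +520.231ms=3/2b
6) 3294.798ms=19/2b +520.231ms=3/2b
7) 3815.029ms=11b +173.41ms=1/2b
8) 3988.439ms=23/2b +173.41ms=1/2b
Σ=12b of 12 (173bpm 4/4) — PASS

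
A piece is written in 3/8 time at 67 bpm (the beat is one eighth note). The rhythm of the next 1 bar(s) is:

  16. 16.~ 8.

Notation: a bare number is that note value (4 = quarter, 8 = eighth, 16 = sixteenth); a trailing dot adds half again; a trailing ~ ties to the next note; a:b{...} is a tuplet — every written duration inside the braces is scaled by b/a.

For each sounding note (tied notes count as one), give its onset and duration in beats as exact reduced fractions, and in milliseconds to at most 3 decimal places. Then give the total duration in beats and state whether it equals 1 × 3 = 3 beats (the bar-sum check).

1) 0.0ms=0b +671.642ms=3/4b
2) 671.642ms=3/4b +2014.925ms=9/4b
Σ=3b of 3 (67bpm 3/8) — PASS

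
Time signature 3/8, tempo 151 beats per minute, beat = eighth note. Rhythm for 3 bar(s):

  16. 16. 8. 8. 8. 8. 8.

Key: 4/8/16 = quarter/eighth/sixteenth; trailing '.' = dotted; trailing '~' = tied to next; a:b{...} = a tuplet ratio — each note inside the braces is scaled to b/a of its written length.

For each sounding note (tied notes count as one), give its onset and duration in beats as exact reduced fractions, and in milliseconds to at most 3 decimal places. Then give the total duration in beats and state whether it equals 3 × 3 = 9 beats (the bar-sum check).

1) 0.0ms=0b +298.013ms=3/4b
2) 298.013ms=3/4b +298.013ms=3/4b
3) 596.026ms=3/2b +596.026ms=3/2b
4) 1192.053ms=3b +596.026ms=3/2b
5) 1788.079ms=9/2b +596.026ms=3/2b
6) 2384.106ms=6b +596.026ms=3/2b
7) 2980.132ms=15/2b +596.026ms=3/2b
Σ=9b of 9 (151bpm 3/8) — PASS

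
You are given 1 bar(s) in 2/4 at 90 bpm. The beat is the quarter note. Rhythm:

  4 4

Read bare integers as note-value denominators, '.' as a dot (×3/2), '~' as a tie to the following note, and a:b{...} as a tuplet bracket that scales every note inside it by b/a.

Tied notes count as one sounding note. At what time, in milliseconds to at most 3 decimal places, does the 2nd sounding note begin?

1. 0.0ms @ 0 + 666.667ms (1)
2. 666.667ms @ 1 + 666.667ms (1)

note 2 onset = 1b = 666.667ms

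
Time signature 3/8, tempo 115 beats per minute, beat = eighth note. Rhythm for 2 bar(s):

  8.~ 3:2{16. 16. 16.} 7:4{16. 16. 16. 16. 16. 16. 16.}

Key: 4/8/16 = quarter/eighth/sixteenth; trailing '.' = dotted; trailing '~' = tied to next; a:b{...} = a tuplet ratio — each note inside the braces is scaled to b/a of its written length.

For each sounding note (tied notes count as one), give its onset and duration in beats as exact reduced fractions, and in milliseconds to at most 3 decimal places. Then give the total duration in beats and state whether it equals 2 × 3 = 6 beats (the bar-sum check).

1) 0.0ms=0b +1043.478ms=2b
2) 1043.478ms=2b +260.87ms=1/2b
3) 1304.348ms=5/2b +260.87ms=1/2b
4) 1565.217ms=3b +223.602ms=3/7b
5) 1788.82ms=24/7b +223.602ms=3/7b
6) 2012.422ms=27/7b +223.602ms=3/7b
7) 2236.025ms=30/7b +223.602ms=3/7b
8) 2459.627ms=33/7b +223.602ms=3/7b
9) 2683.23ms=36/7b +223.602ms=3/7b
10) 2906.832ms=39/7b +223.602ms=3/7b
Σ=6b of 6 (115bpm 3/8) — PASS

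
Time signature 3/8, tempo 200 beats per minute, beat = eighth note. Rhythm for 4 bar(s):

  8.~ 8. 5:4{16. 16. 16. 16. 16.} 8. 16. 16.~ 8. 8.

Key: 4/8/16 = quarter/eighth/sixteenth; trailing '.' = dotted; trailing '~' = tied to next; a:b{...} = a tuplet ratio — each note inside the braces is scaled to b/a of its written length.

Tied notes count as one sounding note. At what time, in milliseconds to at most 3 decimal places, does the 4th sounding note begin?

1. 0.0ms @ 0 + 900.0ms (3)
2. 900.0ms @ 3 + 180.0ms (3/5)
3. 1080.0ms @ 18/5 + 180.0ms (3/5)
4. 1260.0ms @ 21/5 + 180.0ms (3/5)
5. 1440.0ms @ 24/5 + 180.0ms (3/5)
6. 1620.0ms @ 27/5 + 180.0ms (3/5)
7. 1800.0ms @ 6 + 450.0ms (3/2)
8. 2250.0ms @ 15/2 + 225.0ms (3/4)
9. 2475.0ms @ 33/4 + 675.0ms (9/4)
10. 3150.0ms @ 21/2 + 450.0ms (3/2)

note 4 onset = 21/5b = 1260.0ms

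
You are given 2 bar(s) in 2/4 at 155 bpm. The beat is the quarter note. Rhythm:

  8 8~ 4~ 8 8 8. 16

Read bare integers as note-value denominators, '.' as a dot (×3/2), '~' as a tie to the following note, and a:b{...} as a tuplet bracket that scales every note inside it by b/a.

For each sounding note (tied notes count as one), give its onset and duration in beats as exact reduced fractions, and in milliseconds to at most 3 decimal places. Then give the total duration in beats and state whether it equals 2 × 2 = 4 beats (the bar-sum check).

1) 0.0ms=0b +193.548ms=1/2b
2) 193.548ms=1/2b +774.194ms=2b
3) 967.742ms=5/2b +193.548ms=1/2b
4) 1161.29ms=3b +290.323ms=3/4b
5) 1451.613ms=15/4b +96.774ms=1/4b
Σ=4b of 4 (155bpm 2/4) — PASS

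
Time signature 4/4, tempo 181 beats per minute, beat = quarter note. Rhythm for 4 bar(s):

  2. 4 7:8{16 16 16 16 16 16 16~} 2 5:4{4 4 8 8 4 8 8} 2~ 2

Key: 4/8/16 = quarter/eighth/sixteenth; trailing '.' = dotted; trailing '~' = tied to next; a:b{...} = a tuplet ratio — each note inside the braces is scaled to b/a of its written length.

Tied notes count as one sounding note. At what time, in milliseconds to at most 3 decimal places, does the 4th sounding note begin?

1. 0.0ms @ 0 + 994.475ms (3)
2. 994.475ms @ 3 + 331.492ms (1)
3. 1325.967ms @ 4 + 94.712ms (2/7)
4. 1420.679ms @ 30/7 + 94.712ms (2/7)
5. 1515.391ms @ 32/7 + 94.712ms (2/7)
6. 1610.103ms @ 34/7 + 94.712ms (2/7)
7. 1704.815ms @ 36/7 + 94.712ms (2/7)
8. 1799.526ms @ 38/7 + 94.712ms (2/7)
9. 1894.238ms @ 40/7 + 757.695ms (16/7)
10. 2651.934ms @ 8 + 265.193ms (4/5)
11. 2917.127ms @ 44/5 + 265.193ms (4/5)
12. 3182.32ms @ 48/5 + 132.597ms (2/5)
13. 3314.917ms @ 10 + 132.597ms (2/5)
14. 3447.514ms @ 52/5 + 265.193ms (4/5)
15. 3712.707ms @ 56/5 + 132.597ms (2/5)
16. 3845.304ms @ 58/5 + 132.597ms (2/5)
17. 3977.901ms @ 12 + 1325.967ms (4)

note 4 onset = 30/7b = 1420.679ms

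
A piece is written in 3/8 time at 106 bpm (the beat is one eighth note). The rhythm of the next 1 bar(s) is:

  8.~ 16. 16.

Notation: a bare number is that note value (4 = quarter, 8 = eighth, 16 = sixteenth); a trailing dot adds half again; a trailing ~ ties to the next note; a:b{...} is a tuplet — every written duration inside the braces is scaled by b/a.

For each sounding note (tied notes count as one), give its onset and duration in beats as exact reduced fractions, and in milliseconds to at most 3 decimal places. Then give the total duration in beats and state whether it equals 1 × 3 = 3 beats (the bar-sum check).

1) 0.0ms=0b +1273.585ms=9/4b
2) 1273.585ms=9/4b +424.528ms=3/4b
Σ=3b of 3 (106bpm 3/8) — PASS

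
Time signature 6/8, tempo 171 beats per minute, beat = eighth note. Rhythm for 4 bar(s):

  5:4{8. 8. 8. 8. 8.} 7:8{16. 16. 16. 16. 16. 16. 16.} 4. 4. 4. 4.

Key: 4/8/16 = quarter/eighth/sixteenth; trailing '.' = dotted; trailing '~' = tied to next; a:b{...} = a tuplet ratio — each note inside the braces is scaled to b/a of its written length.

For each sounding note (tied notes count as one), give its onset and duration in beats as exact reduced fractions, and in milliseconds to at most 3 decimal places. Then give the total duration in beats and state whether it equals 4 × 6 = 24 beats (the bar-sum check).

1) 0.0ms=0b +421.053ms=6/5b
2) 421.053ms=6/5b +421.053ms=6/5b
3) 842.105ms=12/5b +421.053ms=6/5b
4) 1263.158ms=18/5b +421.053ms=6/5b
5) 1684.211ms=24/5b +421.053ms=6/5b
6) 2105.263ms=6b +300.752ms=6/7b
7) 2406.015ms=48/7b +300.752ms=6/7b
8) 2706.767ms=54/7b +300.752ms=6/7b
9) 3007.519ms=60/7b +300.752ms=6/7b
10) 3308.271ms=66/7b +300.752ms=6/7b
11) 3609.023ms=72/7b +300.752ms=6/7b
12) 3909.774ms=78/7b +300.752ms=6/7b
13) 4210.526ms=12b +1052.632ms=3b
14) 5263.158ms=15b +1052.632ms=3b
15) 6315.789ms=18b +1052.632ms=3b
16) 7368.421ms=21b +1052.632ms=3b
Σ=24b of 24 (171bpm 6/8) — PASS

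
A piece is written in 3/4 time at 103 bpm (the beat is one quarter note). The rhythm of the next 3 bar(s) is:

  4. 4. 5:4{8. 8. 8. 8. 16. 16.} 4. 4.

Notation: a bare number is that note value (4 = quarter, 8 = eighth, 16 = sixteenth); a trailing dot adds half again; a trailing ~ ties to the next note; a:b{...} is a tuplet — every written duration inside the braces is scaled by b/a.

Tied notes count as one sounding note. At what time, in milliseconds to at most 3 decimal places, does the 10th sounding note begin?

note 10 onset = 15/2b = 4368.932ms

1. 0.0ms @ 0 + 873.786ms (3/2)
2. 873.786ms @ 3/2 + 873.786ms (3/2)
3. 1747.573ms @ 3 + 349.515ms (3/5)
4. 2097.087ms @ 18/5 + 349.515ms (3/5)
5. 2446.602ms @ 21/5 + 349.515ms (3/5)
6. 2796.117ms @ 24/5 + 349.515ms (3/5)
7. 3145.631ms @ 27/5 + 174.757ms (3/10)
8. 3320.388ms @ 57/10 + 174.757ms (3/10)
9. 3495.146ms @ 6 + 873.786ms (3/2)
10. 4368.932ms @ 15/2 + 873.786ms (3/2)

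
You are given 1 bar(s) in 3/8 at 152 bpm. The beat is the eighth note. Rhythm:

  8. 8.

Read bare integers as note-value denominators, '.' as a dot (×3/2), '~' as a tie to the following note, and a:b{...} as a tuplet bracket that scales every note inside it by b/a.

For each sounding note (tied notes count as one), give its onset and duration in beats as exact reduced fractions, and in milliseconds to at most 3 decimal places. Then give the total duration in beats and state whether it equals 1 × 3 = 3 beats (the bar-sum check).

1) 0.0ms=0b +592.105ms=3/2b
2) 592.105ms=3/2b +592.105ms=3/2b
Σ=3b of 3 (152bpm 3/8) — PASS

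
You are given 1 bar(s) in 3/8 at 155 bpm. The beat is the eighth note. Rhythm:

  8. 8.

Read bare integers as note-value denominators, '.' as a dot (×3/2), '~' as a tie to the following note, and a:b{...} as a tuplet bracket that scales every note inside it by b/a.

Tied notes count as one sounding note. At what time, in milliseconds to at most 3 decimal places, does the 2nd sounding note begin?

note 2 onset = 3/2b = 580.645ms

1. 0.0ms @ 0 + 580.645ms (3/2)
2. 580.645ms @ 3/2 + 580.645ms (3/2)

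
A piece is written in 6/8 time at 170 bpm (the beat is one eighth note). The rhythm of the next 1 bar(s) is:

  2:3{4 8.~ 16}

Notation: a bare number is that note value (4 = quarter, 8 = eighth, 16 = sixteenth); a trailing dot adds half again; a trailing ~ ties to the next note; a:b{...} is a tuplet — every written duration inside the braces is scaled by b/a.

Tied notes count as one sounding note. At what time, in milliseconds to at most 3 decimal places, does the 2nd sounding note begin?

1. 0.0ms @ 0 + 1058.824ms (3)
2. 1058.824ms @ 3 + 1058.824ms (3)

note 2 onset = 3b = 1058.824ms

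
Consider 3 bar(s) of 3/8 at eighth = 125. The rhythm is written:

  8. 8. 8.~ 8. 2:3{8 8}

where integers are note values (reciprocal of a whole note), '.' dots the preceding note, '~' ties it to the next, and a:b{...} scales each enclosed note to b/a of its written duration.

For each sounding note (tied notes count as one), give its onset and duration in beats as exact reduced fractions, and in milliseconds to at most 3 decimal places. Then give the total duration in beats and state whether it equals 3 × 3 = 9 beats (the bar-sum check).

1) 0.0ms=0b +720.0ms=3/2b
2) 720.0ms=3/2b +720.0ms=3/2b
3) 1440.0ms=3b +1440.0ms=3b
4) 2880.0ms=6b +720.0ms=3/2b
5) 3600.0ms=15/2b +720.0ms=3/2b
Σ=9b of 9 (125bpm 3/8) — PASS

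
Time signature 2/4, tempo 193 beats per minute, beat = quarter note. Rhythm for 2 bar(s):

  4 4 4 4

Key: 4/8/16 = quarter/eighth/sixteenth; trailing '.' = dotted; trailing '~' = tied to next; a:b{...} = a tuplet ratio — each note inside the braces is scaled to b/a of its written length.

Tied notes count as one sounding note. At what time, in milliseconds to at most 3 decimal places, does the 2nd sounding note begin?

1. 0.0ms @ 0 + 310.881ms (1)
2. 310.881ms @ 1 + 310.881ms (1)
3. 621.762ms @ 2 + 310.881ms (1)
4. 932.642ms @ 3 + 310.881ms (1)

note 2 onset = 1b = 310.881ms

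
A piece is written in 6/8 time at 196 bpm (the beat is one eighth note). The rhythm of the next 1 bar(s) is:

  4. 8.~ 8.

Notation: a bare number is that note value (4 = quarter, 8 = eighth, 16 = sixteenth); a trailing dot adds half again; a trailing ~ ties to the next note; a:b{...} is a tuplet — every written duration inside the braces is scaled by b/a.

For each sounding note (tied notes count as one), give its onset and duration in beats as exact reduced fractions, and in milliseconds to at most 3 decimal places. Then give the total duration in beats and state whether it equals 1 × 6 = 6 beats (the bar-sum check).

1) 0.0ms=0b +918.367ms=3b
2) 918.367ms=3b +918.367ms=3b
Σ=6b of 6 (196bpm 6/8) — PASS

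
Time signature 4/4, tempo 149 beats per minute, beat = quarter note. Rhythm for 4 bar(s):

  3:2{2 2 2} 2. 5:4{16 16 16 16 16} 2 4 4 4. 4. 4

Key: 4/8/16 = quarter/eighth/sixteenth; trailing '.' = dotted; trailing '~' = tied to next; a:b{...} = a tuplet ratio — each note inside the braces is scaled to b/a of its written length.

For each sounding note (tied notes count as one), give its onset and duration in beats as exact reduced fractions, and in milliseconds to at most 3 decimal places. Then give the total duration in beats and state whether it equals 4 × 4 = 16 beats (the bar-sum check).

1) 0.0ms=0b +536.913ms=4/3b
2) 536.913ms=4/3b +536.913ms=4/3b
3) 1073.826ms=8/3b +536.913ms=4/3b
4) 1610.738ms=4b +1208.054ms=3b
5) 2818.792ms=7b +80.537ms=1/5b
6) 2899.329ms=36/5b +80.537ms=1/5b
7) 2979.866ms=37/5b +80.537ms=1/5b
8) 3060.403ms=38/5b +80.537ms=1/5b
9) 3140.94ms=39/5b +80.537ms=1/5b
10) 3221.477ms=8b +805.369ms=2b
11) 4026.846ms=10b +402.685ms=1b
12) 4429.53ms=11b +402.685ms=1b
13) 4832.215ms=12b +604.027ms=3/2b
14) 5436.242ms=27/2b +604.027ms=3/2b
15) 6040.268ms=15b +402.685ms=1b
Σ=16b of 16 (149bpm 4/4) — PASS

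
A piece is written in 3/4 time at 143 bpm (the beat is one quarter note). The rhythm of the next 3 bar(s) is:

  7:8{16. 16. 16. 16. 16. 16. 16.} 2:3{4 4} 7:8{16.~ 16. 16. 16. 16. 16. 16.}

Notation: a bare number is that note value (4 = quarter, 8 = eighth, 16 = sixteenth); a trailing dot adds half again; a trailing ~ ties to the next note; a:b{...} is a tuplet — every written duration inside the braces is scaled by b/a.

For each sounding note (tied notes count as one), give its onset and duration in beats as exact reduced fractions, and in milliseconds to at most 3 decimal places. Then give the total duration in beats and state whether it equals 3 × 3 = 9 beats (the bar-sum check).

1) 0.0ms=0b +179.82ms=3/7b
2) 179.82ms=3/7b +179.82ms=3/7b
3) 359.64ms=6/7b +179.82ms=3/7b
4) 539.461ms=9/7b +179.82ms=3/7b
5) 719.281ms=12/7b +179.82ms=3/7b
6) 899.101ms=15/7b +179.82ms=3/7b
7) 1078.921ms=18/7b +179.82ms=3/7b
8) 1258.741ms=3b +629.371ms=3/2b
9) 1888.112ms=9/2b +629.371ms=3/2b
10) 2517.483ms=6b +359.64ms=6/7b
11) 2877.123ms=48/7b +179.82ms=3/7b
12) 3056.943ms=51/7b +179.82ms=3/7b
13) 3236.763ms=54/7b +179.82ms=3/7b
14) 3416.583ms=57/7b +179.82ms=3/7b
15) 3596.404ms=60/7b +179.82ms=3/7b
Σ=9b of 9 (143bpm 3/4) — PASS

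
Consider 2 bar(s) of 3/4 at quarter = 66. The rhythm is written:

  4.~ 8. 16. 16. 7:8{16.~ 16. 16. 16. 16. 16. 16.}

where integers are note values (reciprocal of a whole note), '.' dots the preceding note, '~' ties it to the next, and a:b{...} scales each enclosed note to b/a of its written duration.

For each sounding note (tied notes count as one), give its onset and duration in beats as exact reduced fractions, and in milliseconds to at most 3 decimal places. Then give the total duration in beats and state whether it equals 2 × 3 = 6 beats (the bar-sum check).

1) 0.0ms=0b +2045.455ms=9/4b
2) 2045.455ms=9/4b +340.909ms=3/8b
3) 2386.364ms=21/8b +340.909ms=3/8b
4) 2727.273ms=3b +779.221ms=6/7b
5) 3506.494ms=27/7b +389.61ms=3/7b
6) 3896.104ms=30/7b +389.61ms=3/7b
7) 4285.714ms=33/7b +389.61ms=3/7b
8) 4675.325ms=36/7b +389.61ms=3/7b
9) 5064.935ms=39/7b +389.61ms=3/7b
Σ=6b of 6 (66bpm 3/4) — PASS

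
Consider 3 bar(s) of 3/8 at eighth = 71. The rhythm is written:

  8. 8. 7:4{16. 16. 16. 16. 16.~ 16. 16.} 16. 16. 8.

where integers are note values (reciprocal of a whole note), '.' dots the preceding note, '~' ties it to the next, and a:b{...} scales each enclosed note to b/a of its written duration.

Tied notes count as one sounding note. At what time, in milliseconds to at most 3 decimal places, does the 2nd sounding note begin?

1. 0.0ms @ 0 + 1267.606ms (3/2)
2. 1267.606ms @ 3/2 + 1267.606ms (3/2)
3. 2535.211ms @ 3 + 362.173ms (3/7)
4. 2897.384ms @ 24/7 + 362.173ms (3/7)
5. 3259.557ms @ 27/7 + 362.173ms (3/7)
6. 3621.73ms @ 30/7 + 362.173ms (3/7)
7. 3983.903ms @ 33/7 + 724.346ms (6/7)
8. 4708.249ms @ 39/7 + 362.173ms (3/7)
9. 5070.423ms @ 6 + 633.803ms (3/4)
10. 5704.225ms @ 27/4 + 633.803ms (3/4)
11. 6338.028ms @ 15/2 + 1267.606ms (3/2)

note 2 onset = 3/2b = 1267.606ms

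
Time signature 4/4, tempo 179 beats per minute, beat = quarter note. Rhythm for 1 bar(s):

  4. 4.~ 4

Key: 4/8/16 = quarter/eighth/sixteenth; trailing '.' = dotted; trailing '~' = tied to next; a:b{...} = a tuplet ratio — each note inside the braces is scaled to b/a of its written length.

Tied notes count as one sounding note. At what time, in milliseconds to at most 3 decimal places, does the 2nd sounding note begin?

1. 0.0ms @ 0 + 502.793ms (3/2)
2. 502.793ms @ 3/2 + 837.989ms (5/2)

note 2 onset = 3/2b = 502.793ms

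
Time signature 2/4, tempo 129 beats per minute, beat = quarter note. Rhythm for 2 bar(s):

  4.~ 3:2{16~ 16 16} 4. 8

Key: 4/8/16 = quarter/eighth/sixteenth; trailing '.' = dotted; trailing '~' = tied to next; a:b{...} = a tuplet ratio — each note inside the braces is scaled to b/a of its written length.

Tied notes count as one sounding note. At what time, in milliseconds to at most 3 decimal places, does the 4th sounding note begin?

note 4 onset = 7/2b = 1627.907ms

1. 0.0ms @ 0 + 852.713ms (11/6)
2. 852.713ms @ 11/6 + 77.519ms (1/6)
3. 930.233ms @ 2 + 697.674ms (3/2)
4. 1627.907ms @ 7/2 + 232.558ms (1/2)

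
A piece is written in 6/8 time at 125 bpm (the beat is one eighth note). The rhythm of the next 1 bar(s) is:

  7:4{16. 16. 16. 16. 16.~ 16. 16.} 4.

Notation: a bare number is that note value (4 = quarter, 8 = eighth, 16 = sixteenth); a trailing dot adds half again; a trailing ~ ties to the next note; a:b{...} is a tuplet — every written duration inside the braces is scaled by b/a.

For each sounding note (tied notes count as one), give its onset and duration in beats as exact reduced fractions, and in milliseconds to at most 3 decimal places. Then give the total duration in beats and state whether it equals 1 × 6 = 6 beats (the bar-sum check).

1) 0.0ms=0b +205.714ms=3/7b
2) 205.714ms=3/7b +205.714ms=3/7b
3) 411.429ms=6/7b +205.714ms=3/7b
4) 617.143ms=9/7b +205.714ms=3/7b
5) 822.857ms=12/7b +411.429ms=6/7b
6) 1234.286ms=18/7b +205.714ms=3/7b
7) 1440.0ms=3b +1440.0ms=3b
Σ=6b of 6 (125bpm 6/8) — PASS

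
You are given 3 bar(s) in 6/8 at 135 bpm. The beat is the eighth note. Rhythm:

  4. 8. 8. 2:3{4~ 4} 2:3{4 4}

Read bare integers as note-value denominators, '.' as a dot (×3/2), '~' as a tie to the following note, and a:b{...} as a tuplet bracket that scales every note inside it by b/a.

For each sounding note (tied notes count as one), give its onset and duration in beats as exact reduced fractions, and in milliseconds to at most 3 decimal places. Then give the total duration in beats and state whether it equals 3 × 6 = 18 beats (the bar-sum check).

1) 0.0ms=0b +1333.333ms=3b
2) 1333.333ms=3b +666.667ms=3/2b
3) 2000.0ms=9/2b +666.667ms=3/2b
4) 2666.667ms=6b +2666.667ms=6b
5) 5333.333ms=12b +1333.333ms=3b
6) 6666.667ms=15b +1333.333ms=3b
Σ=18b of 18 (135bpm 6/8) — PASS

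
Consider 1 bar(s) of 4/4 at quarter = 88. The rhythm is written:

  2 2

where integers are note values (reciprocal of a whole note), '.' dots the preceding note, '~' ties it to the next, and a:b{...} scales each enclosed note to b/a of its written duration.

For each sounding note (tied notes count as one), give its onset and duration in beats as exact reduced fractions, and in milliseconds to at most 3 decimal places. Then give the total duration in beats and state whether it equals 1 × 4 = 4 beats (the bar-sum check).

1) 0.0ms=0b +1363.636ms=2b
2) 1363.636ms=2b +1363.636ms=2b
Σ=4b of 4 (88bpm 4/4) — PASS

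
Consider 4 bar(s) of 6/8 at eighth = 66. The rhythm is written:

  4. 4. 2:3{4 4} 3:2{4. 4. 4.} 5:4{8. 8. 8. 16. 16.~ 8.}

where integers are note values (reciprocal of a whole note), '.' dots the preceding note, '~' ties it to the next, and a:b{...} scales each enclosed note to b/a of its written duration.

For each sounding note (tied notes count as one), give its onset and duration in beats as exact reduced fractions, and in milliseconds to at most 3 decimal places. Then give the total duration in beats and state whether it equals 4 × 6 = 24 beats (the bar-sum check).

1) 0.0ms=0b +2727.273ms=3b
2) 2727.273ms=3b +2727.273ms=3b
3) 5454.545ms=6b +2727.273ms=3b
4) 8181.818ms=9b +2727.273ms=3b
5) 10909.091ms=12b +1818.182ms=2b
6) 12727.273ms=14b +1818.182ms=2b
7) 14545.455ms=16b +1818.182ms=2b
8) 16363.636ms=18b +1090.909ms=6/5b
9) 17454.545ms=96/5b +1090.909ms=6/5b
10) 18545.455ms=102/5b +1090.909ms=6/5b
11) 19636.364ms=108/5b +545.455ms=3/5b
12) 20181.818ms=111/5b +1636.364ms=9/5b
Σ=24b of 24 (66bpm 6/8) — PASS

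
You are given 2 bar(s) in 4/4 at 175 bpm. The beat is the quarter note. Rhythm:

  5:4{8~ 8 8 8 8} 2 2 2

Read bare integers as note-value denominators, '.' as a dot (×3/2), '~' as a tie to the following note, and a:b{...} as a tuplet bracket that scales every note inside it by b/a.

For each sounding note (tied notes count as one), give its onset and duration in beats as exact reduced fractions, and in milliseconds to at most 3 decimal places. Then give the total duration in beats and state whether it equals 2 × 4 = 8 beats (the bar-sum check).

1) 0.0ms=0b +274.286ms=4/5b
2) 274.286ms=4/5b +137.143ms=2/5b
3) 411.429ms=6/5b +137.143ms=2/5b
4) 548.571ms=8/5b +137.143ms=2/5b
5) 685.714ms=2b +685.714ms=2b
6) 1371.429ms=4b +685.714ms=2b
7) 2057.143ms=6b +685.714ms=2b
Σ=8b of 8 (175bpm 4/4) — PASS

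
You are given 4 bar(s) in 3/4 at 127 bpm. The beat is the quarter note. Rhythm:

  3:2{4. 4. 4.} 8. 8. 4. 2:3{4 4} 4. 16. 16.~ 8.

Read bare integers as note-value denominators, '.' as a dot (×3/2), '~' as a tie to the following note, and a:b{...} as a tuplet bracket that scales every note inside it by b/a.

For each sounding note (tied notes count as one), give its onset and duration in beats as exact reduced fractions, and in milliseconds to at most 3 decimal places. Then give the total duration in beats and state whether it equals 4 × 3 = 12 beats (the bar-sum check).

1) 0.0ms=0b +472.441ms=1b
2) 472.441ms=1b +472.441ms=1b
3) 944.882ms=2b +472.441ms=1b
4) 1417.323ms=3b +354.331ms=3/4b
5) 1771.654ms=15/4b +354.331ms=3/4b
6) 2125.984ms=9/2b +708.661ms=3/2b
7) 2834.646ms=6b +708.661ms=3/2b
8) 3543.307ms=15/2b +708.661ms=3/2b
9) 4251.969ms=9b +708.661ms=3/2b
10) 4960.63ms=21/2b +177.165ms=3/8b
11) 5137.795ms=87/8b +531.496ms=9/8b
Σ=12b of 12 (127bpm 3/4) — PASS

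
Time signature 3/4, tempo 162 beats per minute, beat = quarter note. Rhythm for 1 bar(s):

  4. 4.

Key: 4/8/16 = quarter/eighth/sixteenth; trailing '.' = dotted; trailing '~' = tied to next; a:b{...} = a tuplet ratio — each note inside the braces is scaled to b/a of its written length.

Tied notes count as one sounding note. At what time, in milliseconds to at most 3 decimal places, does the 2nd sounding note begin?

1. 0.0ms @ 0 + 555.556ms (3/2)
2. 555.556ms @ 3/2 + 555.556ms (3/2)

note 2 onset = 3/2b = 555.556ms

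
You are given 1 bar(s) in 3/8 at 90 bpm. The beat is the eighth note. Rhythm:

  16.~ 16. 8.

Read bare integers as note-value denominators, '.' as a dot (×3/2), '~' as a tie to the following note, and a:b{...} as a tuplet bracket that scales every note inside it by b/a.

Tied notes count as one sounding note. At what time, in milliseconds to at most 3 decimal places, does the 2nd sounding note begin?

1. 0.0ms @ 0 + 1000.0ms (3/2)
2. 1000.0ms @ 3/2 + 1000.0ms (3/2)

note 2 onset = 3/2b = 1000.0ms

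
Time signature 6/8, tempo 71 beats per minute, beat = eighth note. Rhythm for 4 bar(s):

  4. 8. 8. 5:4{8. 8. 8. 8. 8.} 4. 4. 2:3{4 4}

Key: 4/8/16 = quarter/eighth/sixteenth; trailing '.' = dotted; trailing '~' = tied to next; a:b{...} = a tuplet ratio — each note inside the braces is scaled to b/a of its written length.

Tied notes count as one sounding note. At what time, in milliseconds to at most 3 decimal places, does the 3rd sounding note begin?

1. 0.0ms @ 0 + 2535.211ms (3)
2. 2535.211ms @ 3 + 1267.606ms (3/2)
3. 3802.817ms @ 9/2 + 1267.606ms (3/2)
4. 5070.423ms @ 6 + 1014.085ms (6/5)
5. 6084.507ms @ 36/5 + 1014.085ms (6/5)
6. 7098.592ms @ 42/5 + 1014.085ms (6/5)
7. 8112.676ms @ 48/5 + 1014.085ms (6/5)
8. 9126.761ms @ 54/5 + 1014.085ms (6/5)
9. 10140.845ms @ 12 + 2535.211ms (3)
10. 12676.056ms @ 15 + 2535.211ms (3)
11. 15211.268ms @ 18 + 2535.211ms (3)
12. 17746.479ms @ 21 + 2535.211ms (3)

note 3 onset = 9/2b = 3802.817ms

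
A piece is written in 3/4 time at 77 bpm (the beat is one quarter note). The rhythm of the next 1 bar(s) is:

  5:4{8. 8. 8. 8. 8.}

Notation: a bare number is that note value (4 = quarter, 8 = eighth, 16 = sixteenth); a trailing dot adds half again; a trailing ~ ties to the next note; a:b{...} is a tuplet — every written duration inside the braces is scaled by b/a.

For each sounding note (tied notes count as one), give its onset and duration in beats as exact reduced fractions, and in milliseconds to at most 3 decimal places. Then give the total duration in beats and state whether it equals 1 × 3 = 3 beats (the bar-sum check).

1) 0.0ms=0b +467.532ms=3/5b
2) 467.532ms=3/5b +467.532ms=3/5b
3) 935.065ms=6/5b +467.532ms=3/5b
4) 1402.597ms=9/5b +467.532ms=3/5b
5) 1870.13ms=12/5b +467.532ms=3/5b
Σ=3b of 3 (77bpm 3/4) — PASS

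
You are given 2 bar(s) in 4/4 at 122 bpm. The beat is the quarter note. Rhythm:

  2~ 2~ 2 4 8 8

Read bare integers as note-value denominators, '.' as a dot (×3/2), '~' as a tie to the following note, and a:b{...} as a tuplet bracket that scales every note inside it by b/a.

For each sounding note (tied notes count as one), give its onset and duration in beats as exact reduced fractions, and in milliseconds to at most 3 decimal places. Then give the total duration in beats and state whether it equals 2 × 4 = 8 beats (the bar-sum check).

1) 0.0ms=0b +2950.82ms=6b
2) 2950.82ms=6b +491.803ms=1b
3) 3442.623ms=7b +245.902ms=1/2b
4) 3688.525ms=15/2b +245.902ms=1/2b
Σ=8b of 8 (122bpm 4/4) — PASS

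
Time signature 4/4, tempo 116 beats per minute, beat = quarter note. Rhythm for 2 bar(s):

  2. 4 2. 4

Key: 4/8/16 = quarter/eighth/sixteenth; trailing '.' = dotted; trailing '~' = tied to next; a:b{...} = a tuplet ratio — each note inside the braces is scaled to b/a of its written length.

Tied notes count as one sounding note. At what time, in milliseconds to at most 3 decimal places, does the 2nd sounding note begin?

1. 0.0ms @ 0 + 1551.724ms (3)
2. 1551.724ms @ 3 + 517.241ms (1)
3. 2068.966ms @ 4 + 1551.724ms (3)
4. 3620.69ms @ 7 + 517.241ms (1)

note 2 onset = 3b = 1551.724ms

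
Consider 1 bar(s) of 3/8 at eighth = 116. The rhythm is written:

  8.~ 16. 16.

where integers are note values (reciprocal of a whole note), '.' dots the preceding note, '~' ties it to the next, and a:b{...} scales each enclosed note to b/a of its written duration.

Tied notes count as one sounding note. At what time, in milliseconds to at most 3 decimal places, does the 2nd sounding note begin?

note 2 onset = 9/4b = 1163.793ms

1. 0.0ms @ 0 + 1163.793ms (9/4)
2. 1163.793ms @ 9/4 + 387.931ms (3/4)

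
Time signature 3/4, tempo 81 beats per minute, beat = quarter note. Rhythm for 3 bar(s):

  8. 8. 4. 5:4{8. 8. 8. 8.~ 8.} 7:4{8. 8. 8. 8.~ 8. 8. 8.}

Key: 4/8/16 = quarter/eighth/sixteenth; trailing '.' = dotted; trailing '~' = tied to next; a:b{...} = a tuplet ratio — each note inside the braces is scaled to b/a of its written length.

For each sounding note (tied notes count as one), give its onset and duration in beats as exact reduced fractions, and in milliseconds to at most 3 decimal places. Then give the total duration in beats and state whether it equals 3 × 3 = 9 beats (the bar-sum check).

1) 0.0ms=0b +555.556ms=3/4b
2) 555.556ms=3/4b +555.556ms=3/4b
3) 1111.111ms=3/2b +1111.111ms=3/2b
4) 2222.222ms=3b +444.444ms=3/5b
5) 2666.667ms=18/5b +444.444ms=3/5b
6) 3111.111ms=21/5b +444.444ms=3/5b
7) 3555.556ms=24/5b +888.889ms=6/5b
8) 4444.444ms=6b +317.46ms=3/7b
9) 4761.905ms=45/7b +317.46ms=3/7b
10) 5079.365ms=48/7b +317.46ms=3/7b
11) 5396.825ms=51/7b +634.921ms=6/7b
12) 6031.746ms=57/7b +317.46ms=3/7b
13) 6349.206ms=60/7b +317.46ms=3/7b
Σ=9b of 9 (81bpm 3/4) — PASS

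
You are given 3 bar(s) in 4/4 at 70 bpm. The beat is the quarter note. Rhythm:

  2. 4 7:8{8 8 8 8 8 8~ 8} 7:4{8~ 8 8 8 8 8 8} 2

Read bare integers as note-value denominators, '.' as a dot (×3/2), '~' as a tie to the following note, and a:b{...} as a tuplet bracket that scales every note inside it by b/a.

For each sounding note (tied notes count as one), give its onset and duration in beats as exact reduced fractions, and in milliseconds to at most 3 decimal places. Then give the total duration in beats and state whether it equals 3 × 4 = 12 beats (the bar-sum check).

1) 0.0ms=0b +2571.429ms=3b
2) 2571.429ms=3b +857.143ms=1b
3) 3428.571ms=4b +489.796ms=4/7b
4) 3918.367ms=32/7b +489.796ms=4/7b
5) 4408.163ms=36/7b +489.796ms=4/7b
6) 4897.959ms=40/7b +489.796ms=4/7b
7) 5387.755ms=44/7b +489.796ms=4/7b
8) 5877.551ms=48/7b +979.592ms=8/7b
9) 6857.143ms=8b +489.796ms=4/7b
10) 7346.939ms=60/7b +244.898ms=2/7b
11) 7591.837ms=62/7b +244.898ms=2/7b
12) 7836.735ms=64/7b +244.898ms=2/7b
13) 8081.633ms=66/7b +244.898ms=2/7b
14) 8326.531ms=68/7b +244.898ms=2/7b
15) 8571.429ms=10b +1714.286ms=2b
Σ=12b of 12 (70bpm 4/4) — PASS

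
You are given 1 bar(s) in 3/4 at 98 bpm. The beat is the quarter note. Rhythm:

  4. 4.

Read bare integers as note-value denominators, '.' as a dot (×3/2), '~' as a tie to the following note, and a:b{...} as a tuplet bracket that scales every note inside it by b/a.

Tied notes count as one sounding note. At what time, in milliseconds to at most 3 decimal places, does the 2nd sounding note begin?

note 2 onset = 3/2b = 918.367ms

1. 0.0ms @ 0 + 918.367ms (3/2)
2. 918.367ms @ 3/2 + 918.367ms (3/2)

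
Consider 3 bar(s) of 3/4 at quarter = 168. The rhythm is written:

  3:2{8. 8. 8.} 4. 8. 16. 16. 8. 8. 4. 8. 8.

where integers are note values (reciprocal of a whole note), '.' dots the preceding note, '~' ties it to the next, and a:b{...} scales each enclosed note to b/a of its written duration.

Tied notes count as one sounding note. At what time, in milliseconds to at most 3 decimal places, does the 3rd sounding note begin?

1. 0.0ms @ 0 + 178.571ms (1/2)
2. 178.571ms @ 1/2 + 178.571ms (1/2)
3. 357.143ms @ 1 + 178.571ms (1/2)
4. 535.714ms @ 3/2 + 535.714ms (3/2)
5. 1071.429ms @ 3 + 267.857ms (3/4)
6. 1339.286ms @ 15/4 + 133.929ms (3/8)
7. 1473.214ms @ 33/8 + 133.929ms (3/8)
8. 1607.143ms @ 9/2 + 267.857ms (3/4)
9. 1875.0ms @ 21/4 + 267.857ms (3/4)
10. 2142.857ms @ 6 + 535.714ms (3/2)
11. 2678.571ms @ 15/2 + 267.857ms (3/4)
12. 2946.429ms @ 33/4 + 267.857ms (3/4)

note 3 onset = 1b = 357.143ms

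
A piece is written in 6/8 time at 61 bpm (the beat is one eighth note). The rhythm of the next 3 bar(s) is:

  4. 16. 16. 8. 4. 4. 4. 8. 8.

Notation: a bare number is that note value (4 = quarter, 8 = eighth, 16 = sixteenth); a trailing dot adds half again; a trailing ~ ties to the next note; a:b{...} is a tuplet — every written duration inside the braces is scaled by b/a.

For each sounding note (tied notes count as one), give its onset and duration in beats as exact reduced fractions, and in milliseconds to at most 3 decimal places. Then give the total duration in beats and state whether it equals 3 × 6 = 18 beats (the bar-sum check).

1) 0.0ms=0b +2950.82ms=3b
2) 2950.82ms=3b +737.705ms=3/4b
3) 3688.525ms=15/4b +737.705ms=3/4b
4) 4426.23ms=9/2b +1475.41ms=3/2b
5) 5901.639ms=6b +2950.82ms=3b
6) 8852.459ms=9b +2950.82ms=3b
7) 11803.279ms=12b +2950.82ms=3b
8) 14754.098ms=15b +1475.41ms=3/2b
9) 16229.508ms=33/2b +1475.41ms=3/2b
Σ=18b of 18 (61bpm 6/8) — PASS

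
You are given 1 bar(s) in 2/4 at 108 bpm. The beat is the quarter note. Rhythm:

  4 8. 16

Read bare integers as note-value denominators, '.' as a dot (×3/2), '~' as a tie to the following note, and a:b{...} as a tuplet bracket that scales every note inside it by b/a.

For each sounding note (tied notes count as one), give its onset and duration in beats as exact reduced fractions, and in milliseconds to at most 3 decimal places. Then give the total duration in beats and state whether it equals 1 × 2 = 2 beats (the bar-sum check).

1) 0.0ms=0b +555.556ms=1b
2) 555.556ms=1b +416.667ms=3/4b
3) 972.222ms=7/4b +138.889ms=1/4b
Σ=2b of 2 (108bpm 2/4) — PASS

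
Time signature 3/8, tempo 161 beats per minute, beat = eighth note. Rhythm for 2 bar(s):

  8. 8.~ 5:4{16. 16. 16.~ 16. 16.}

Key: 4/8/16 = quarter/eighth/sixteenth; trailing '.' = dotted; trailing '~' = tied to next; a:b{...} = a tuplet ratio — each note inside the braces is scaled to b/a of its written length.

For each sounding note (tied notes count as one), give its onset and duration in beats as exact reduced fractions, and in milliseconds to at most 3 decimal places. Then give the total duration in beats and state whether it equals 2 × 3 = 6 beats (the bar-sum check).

1) 0.0ms=0b +559.006ms=3/2b
2) 559.006ms=3/2b +782.609ms=21/10b
3) 1341.615ms=18/5b +223.602ms=3/5b
4) 1565.217ms=21/5b +447.205ms=6/5b
5) 2012.422ms=27/5b +223.602ms=3/5b
Σ=6b of 6 (161bpm 3/8) — PASS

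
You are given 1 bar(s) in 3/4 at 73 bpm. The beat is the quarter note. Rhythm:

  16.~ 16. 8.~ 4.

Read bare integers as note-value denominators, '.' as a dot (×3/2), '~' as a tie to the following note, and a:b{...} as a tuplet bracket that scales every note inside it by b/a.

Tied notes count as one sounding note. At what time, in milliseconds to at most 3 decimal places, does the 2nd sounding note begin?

note 2 onset = 3/4b = 616.438ms

1. 0.0ms @ 0 + 616.438ms (3/4)
2. 616.438ms @ 3/4 + 1849.315ms (9/4)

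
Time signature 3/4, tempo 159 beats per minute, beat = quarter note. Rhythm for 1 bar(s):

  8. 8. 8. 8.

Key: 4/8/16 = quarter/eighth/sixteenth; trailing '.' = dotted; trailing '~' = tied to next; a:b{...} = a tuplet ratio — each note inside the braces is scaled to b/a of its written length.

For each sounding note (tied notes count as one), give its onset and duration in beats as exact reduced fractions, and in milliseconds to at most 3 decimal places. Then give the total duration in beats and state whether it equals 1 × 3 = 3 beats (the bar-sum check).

1) 0.0ms=0b +283.019ms=3/4b
2) 283.019ms=3/4b +283.019ms=3/4b
3) 566.038ms=3/2b +283.019ms=3/4b
4) 849.057ms=9/4b +283.019ms=3/4b
Σ=3b of 3 (159bpm 3/4) — PASS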